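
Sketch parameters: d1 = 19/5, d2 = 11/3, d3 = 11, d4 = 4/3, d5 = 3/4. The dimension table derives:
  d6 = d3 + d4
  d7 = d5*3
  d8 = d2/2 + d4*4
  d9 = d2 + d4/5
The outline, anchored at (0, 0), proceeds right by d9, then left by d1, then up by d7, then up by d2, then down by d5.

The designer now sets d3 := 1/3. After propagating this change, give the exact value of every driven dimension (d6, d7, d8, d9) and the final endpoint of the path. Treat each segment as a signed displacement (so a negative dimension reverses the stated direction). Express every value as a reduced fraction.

Apply edit: d3 := 1/3
  d6 = d3 + d4 = 5/3
  d7 = d5*3 = 9/4
  d8 = d2/2 + d4*4 = 43/6
  d9 = d2 + d4/5 = 59/15
Walk from origin (0, 0):
  seg 1: right by d9 = 59/15 → (59/15, 0)
  seg 2: left by d1 = 19/5 → (2/15, 0)
  seg 3: up by d7 = 9/4 → (2/15, 9/4)
  seg 4: up by d2 = 11/3 → (2/15, 71/12)
  seg 5: down by d5 = 3/4 → (2/15, 31/6)

d6 = 5/3
d7 = 9/4
d8 = 43/6
d9 = 59/15
endpoint = (2/15, 31/6)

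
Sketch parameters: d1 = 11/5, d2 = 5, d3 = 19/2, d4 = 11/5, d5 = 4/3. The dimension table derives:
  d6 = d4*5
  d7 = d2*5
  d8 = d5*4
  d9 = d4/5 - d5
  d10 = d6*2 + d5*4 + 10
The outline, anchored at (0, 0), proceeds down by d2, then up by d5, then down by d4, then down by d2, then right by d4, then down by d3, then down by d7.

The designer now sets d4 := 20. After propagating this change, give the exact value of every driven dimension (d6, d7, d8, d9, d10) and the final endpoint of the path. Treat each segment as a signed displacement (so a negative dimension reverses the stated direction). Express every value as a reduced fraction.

Apply edit: d4 := 20
  d6 = d4*5 = 100
  d7 = d2*5 = 25
  d8 = d5*4 = 16/3
  d9 = d4/5 - d5 = 8/3
  d10 = d6*2 + d5*4 + 10 = 646/3
Walk from origin (0, 0):
  seg 1: down by d2 = 5 → (0, -5)
  seg 2: up by d5 = 4/3 → (0, -11/3)
  seg 3: down by d4 = 20 → (0, -71/3)
  seg 4: down by d2 = 5 → (0, -86/3)
  seg 5: right by d4 = 20 → (20, -86/3)
  seg 6: down by d3 = 19/2 → (20, -229/6)
  seg 7: down by d7 = 25 → (20, -379/6)

d6 = 100
d7 = 25
d8 = 16/3
d9 = 8/3
d10 = 646/3
endpoint = (20, -379/6)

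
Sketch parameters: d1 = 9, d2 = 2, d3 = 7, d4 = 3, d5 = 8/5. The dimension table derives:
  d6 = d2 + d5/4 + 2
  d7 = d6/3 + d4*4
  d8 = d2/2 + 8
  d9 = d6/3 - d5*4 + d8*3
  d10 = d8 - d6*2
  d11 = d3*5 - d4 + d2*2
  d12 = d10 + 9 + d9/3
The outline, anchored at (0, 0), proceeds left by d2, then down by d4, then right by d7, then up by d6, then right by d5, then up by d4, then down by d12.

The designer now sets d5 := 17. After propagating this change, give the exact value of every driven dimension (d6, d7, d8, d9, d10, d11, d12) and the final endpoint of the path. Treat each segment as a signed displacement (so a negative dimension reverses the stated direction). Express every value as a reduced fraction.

Apply edit: d5 := 17
  d6 = d2 + d5/4 + 2 = 33/4
  d7 = d6/3 + d4*4 = 59/4
  d8 = d2/2 + 8 = 9
  d9 = d6/3 - d5*4 + d8*3 = -153/4
  d10 = d8 - d6*2 = -15/2
  d11 = d3*5 - d4 + d2*2 = 36
  d12 = d10 + 9 + d9/3 = -45/4
Walk from origin (0, 0):
  seg 1: left by d2 = 2 → (-2, 0)
  seg 2: down by d4 = 3 → (-2, -3)
  seg 3: right by d7 = 59/4 → (51/4, -3)
  seg 4: up by d6 = 33/4 → (51/4, 21/4)
  seg 5: right by d5 = 17 → (119/4, 21/4)
  seg 6: up by d4 = 3 → (119/4, 33/4)
  seg 7: down by d12 = -45/4 → (119/4, 39/2)

d6 = 33/4
d7 = 59/4
d8 = 9
d9 = -153/4
d10 = -15/2
d11 = 36
d12 = -45/4
endpoint = (119/4, 39/2)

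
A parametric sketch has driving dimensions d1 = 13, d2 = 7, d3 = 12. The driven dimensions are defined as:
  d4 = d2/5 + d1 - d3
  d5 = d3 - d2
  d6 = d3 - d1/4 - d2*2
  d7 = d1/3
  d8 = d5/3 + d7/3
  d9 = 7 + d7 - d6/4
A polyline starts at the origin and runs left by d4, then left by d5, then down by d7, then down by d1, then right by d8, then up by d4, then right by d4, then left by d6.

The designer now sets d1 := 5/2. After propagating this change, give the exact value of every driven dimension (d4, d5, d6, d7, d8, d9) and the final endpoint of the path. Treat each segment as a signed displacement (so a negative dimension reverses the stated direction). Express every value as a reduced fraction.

d4 = -81/10
d5 = 5
d6 = -21/8
d7 = 5/6
d8 = 35/18
d9 = 815/96
endpoint = (-31/72, -343/30)

Apply edit: d1 := 5/2
  d4 = d2/5 + d1 - d3 = -81/10
  d5 = d3 - d2 = 5
  d6 = d3 - d1/4 - d2*2 = -21/8
  d7 = d1/3 = 5/6
  d8 = d5/3 + d7/3 = 35/18
  d9 = 7 + d7 - d6/4 = 815/96
Walk from origin (0, 0):
  seg 1: left by d4 = -81/10 → (81/10, 0)
  seg 2: left by d5 = 5 → (31/10, 0)
  seg 3: down by d7 = 5/6 → (31/10, -5/6)
  seg 4: down by d1 = 5/2 → (31/10, -10/3)
  seg 5: right by d8 = 35/18 → (227/45, -10/3)
  seg 6: up by d4 = -81/10 → (227/45, -343/30)
  seg 7: right by d4 = -81/10 → (-55/18, -343/30)
  seg 8: left by d6 = -21/8 → (-31/72, -343/30)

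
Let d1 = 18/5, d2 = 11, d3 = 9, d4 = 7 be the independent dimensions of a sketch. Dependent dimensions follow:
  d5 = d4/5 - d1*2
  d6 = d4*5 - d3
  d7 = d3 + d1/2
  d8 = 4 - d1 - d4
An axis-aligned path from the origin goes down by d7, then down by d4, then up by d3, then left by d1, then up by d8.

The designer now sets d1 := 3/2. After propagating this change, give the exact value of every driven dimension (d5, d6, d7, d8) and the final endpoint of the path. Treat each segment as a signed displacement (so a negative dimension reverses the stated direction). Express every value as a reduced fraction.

Apply edit: d1 := 3/2
  d5 = d4/5 - d1*2 = -8/5
  d6 = d4*5 - d3 = 26
  d7 = d3 + d1/2 = 39/4
  d8 = 4 - d1 - d4 = -9/2
Walk from origin (0, 0):
  seg 1: down by d7 = 39/4 → (0, -39/4)
  seg 2: down by d4 = 7 → (0, -67/4)
  seg 3: up by d3 = 9 → (0, -31/4)
  seg 4: left by d1 = 3/2 → (-3/2, -31/4)
  seg 5: up by d8 = -9/2 → (-3/2, -49/4)

d5 = -8/5
d6 = 26
d7 = 39/4
d8 = -9/2
endpoint = (-3/2, -49/4)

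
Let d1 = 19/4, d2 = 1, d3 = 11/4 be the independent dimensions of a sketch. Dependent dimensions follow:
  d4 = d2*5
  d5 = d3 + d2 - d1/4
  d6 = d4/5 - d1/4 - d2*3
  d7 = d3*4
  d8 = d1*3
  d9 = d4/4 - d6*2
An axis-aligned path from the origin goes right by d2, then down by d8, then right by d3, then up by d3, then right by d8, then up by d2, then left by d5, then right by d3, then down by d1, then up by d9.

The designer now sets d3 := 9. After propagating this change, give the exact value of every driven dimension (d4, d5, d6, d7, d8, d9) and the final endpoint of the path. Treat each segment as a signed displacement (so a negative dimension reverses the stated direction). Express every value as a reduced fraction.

Apply edit: d3 := 9
  d4 = d2*5 = 5
  d5 = d3 + d2 - d1/4 = 141/16
  d6 = d4/5 - d1/4 - d2*3 = -51/16
  d7 = d3*4 = 36
  d8 = d1*3 = 57/4
  d9 = d4/4 - d6*2 = 61/8
Walk from origin (0, 0):
  seg 1: right by d2 = 1 → (1, 0)
  seg 2: down by d8 = 57/4 → (1, -57/4)
  seg 3: right by d3 = 9 → (10, -57/4)
  seg 4: up by d3 = 9 → (10, -21/4)
  seg 5: right by d8 = 57/4 → (97/4, -21/4)
  seg 6: up by d2 = 1 → (97/4, -17/4)
  seg 7: left by d5 = 141/16 → (247/16, -17/4)
  seg 8: right by d3 = 9 → (391/16, -17/4)
  seg 9: down by d1 = 19/4 → (391/16, -9)
  seg 10: up by d9 = 61/8 → (391/16, -11/8)

d4 = 5
d5 = 141/16
d6 = -51/16
d7 = 36
d8 = 57/4
d9 = 61/8
endpoint = (391/16, -11/8)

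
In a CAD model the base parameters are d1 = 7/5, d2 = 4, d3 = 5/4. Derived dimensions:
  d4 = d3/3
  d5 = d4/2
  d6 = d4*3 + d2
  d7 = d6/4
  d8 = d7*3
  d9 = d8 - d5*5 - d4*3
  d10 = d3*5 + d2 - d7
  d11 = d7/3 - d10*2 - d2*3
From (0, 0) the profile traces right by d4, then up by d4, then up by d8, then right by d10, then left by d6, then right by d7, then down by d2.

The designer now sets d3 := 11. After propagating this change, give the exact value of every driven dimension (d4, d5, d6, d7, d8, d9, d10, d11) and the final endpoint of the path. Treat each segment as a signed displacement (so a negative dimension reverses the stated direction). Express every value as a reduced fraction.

Apply edit: d3 := 11
  d4 = d3/3 = 11/3
  d5 = d4/2 = 11/6
  d6 = d4*3 + d2 = 15
  d7 = d6/4 = 15/4
  d8 = d7*3 = 45/4
  d9 = d8 - d5*5 - d4*3 = -107/12
  d10 = d3*5 + d2 - d7 = 221/4
  d11 = d7/3 - d10*2 - d2*3 = -485/4
Walk from origin (0, 0):
  seg 1: right by d4 = 11/3 → (11/3, 0)
  seg 2: up by d4 = 11/3 → (11/3, 11/3)
  seg 3: up by d8 = 45/4 → (11/3, 179/12)
  seg 4: right by d10 = 221/4 → (707/12, 179/12)
  seg 5: left by d6 = 15 → (527/12, 179/12)
  seg 6: right by d7 = 15/4 → (143/3, 179/12)
  seg 7: down by d2 = 4 → (143/3, 131/12)

d4 = 11/3
d5 = 11/6
d6 = 15
d7 = 15/4
d8 = 45/4
d9 = -107/12
d10 = 221/4
d11 = -485/4
endpoint = (143/3, 131/12)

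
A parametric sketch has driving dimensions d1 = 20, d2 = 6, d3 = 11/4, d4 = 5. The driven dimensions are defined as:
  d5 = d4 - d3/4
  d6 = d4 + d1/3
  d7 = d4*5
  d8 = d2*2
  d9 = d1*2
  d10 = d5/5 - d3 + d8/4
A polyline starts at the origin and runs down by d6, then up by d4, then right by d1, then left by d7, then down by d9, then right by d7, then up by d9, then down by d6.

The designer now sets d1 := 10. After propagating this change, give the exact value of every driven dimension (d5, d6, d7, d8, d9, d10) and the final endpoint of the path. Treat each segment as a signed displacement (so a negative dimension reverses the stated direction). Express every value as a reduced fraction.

Apply edit: d1 := 10
  d5 = d4 - d3/4 = 69/16
  d6 = d4 + d1/3 = 25/3
  d7 = d4*5 = 25
  d8 = d2*2 = 12
  d9 = d1*2 = 20
  d10 = d5/5 - d3 + d8/4 = 89/80
Walk from origin (0, 0):
  seg 1: down by d6 = 25/3 → (0, -25/3)
  seg 2: up by d4 = 5 → (0, -10/3)
  seg 3: right by d1 = 10 → (10, -10/3)
  seg 4: left by d7 = 25 → (-15, -10/3)
  seg 5: down by d9 = 20 → (-15, -70/3)
  seg 6: right by d7 = 25 → (10, -70/3)
  seg 7: up by d9 = 20 → (10, -10/3)
  seg 8: down by d6 = 25/3 → (10, -35/3)

d5 = 69/16
d6 = 25/3
d7 = 25
d8 = 12
d9 = 20
d10 = 89/80
endpoint = (10, -35/3)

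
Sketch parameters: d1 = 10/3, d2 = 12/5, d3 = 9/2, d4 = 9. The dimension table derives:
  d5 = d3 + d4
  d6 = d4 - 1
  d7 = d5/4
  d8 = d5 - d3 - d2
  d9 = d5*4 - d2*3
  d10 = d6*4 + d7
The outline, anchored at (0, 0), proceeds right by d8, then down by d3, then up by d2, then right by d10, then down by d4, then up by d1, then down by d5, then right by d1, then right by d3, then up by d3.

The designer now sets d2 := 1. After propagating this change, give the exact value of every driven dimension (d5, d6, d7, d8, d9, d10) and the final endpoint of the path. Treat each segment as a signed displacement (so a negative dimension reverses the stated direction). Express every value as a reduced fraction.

d5 = 27/2
d6 = 8
d7 = 27/8
d8 = 8
d9 = 51
d10 = 283/8
endpoint = (1229/24, -109/6)

Apply edit: d2 := 1
  d5 = d3 + d4 = 27/2
  d6 = d4 - 1 = 8
  d7 = d5/4 = 27/8
  d8 = d5 - d3 - d2 = 8
  d9 = d5*4 - d2*3 = 51
  d10 = d6*4 + d7 = 283/8
Walk from origin (0, 0):
  seg 1: right by d8 = 8 → (8, 0)
  seg 2: down by d3 = 9/2 → (8, -9/2)
  seg 3: up by d2 = 1 → (8, -7/2)
  seg 4: right by d10 = 283/8 → (347/8, -7/2)
  seg 5: down by d4 = 9 → (347/8, -25/2)
  seg 6: up by d1 = 10/3 → (347/8, -55/6)
  seg 7: down by d5 = 27/2 → (347/8, -68/3)
  seg 8: right by d1 = 10/3 → (1121/24, -68/3)
  seg 9: right by d3 = 9/2 → (1229/24, -68/3)
  seg 10: up by d3 = 9/2 → (1229/24, -109/6)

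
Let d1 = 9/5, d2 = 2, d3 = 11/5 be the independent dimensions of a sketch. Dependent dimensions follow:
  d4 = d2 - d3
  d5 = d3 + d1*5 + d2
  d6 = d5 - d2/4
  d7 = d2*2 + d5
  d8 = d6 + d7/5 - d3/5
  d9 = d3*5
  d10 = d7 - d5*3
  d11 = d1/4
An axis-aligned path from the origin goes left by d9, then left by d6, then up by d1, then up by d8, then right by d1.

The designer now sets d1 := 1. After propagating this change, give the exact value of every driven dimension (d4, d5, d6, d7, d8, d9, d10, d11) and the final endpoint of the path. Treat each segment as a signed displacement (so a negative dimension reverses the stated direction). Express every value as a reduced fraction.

Apply edit: d1 := 1
  d4 = d2 - d3 = -1/5
  d5 = d3 + d1*5 + d2 = 46/5
  d6 = d5 - d2/4 = 87/10
  d7 = d2*2 + d5 = 66/5
  d8 = d6 + d7/5 - d3/5 = 109/10
  d9 = d3*5 = 11
  d10 = d7 - d5*3 = -72/5
  d11 = d1/4 = 1/4
Walk from origin (0, 0):
  seg 1: left by d9 = 11 → (-11, 0)
  seg 2: left by d6 = 87/10 → (-197/10, 0)
  seg 3: up by d1 = 1 → (-197/10, 1)
  seg 4: up by d8 = 109/10 → (-197/10, 119/10)
  seg 5: right by d1 = 1 → (-187/10, 119/10)

d4 = -1/5
d5 = 46/5
d6 = 87/10
d7 = 66/5
d8 = 109/10
d9 = 11
d10 = -72/5
d11 = 1/4
endpoint = (-187/10, 119/10)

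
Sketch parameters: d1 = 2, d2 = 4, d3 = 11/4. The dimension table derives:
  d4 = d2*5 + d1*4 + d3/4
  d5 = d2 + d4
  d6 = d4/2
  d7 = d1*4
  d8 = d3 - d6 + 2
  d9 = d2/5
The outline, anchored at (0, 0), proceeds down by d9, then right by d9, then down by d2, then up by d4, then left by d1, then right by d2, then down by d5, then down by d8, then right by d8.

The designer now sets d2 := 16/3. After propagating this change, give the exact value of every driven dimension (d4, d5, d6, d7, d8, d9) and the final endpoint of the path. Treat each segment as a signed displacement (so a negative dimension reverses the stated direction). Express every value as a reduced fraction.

Apply edit: d2 := 16/3
  d4 = d2*5 + d1*4 + d3/4 = 1697/48
  d5 = d2 + d4 = 651/16
  d6 = d4/2 = 1697/96
  d7 = d1*4 = 8
  d8 = d3 - d6 + 2 = -1241/96
  d9 = d2/5 = 16/15
Walk from origin (0, 0):
  seg 1: down by d9 = 16/15 → (0, -16/15)
  seg 2: right by d9 = 16/15 → (16/15, -16/15)
  seg 3: down by d2 = 16/3 → (16/15, -32/5)
  seg 4: up by d4 = 1697/48 → (16/15, 6949/240)
  seg 5: left by d1 = 2 → (-14/15, 6949/240)
  seg 6: right by d2 = 16/3 → (22/5, 6949/240)
  seg 7: down by d5 = 651/16 → (22/5, -176/15)
  seg 8: down by d8 = -1241/96 → (22/5, 191/160)
  seg 9: right by d8 = -1241/96 → (-4093/480, 191/160)

d4 = 1697/48
d5 = 651/16
d6 = 1697/96
d7 = 8
d8 = -1241/96
d9 = 16/15
endpoint = (-4093/480, 191/160)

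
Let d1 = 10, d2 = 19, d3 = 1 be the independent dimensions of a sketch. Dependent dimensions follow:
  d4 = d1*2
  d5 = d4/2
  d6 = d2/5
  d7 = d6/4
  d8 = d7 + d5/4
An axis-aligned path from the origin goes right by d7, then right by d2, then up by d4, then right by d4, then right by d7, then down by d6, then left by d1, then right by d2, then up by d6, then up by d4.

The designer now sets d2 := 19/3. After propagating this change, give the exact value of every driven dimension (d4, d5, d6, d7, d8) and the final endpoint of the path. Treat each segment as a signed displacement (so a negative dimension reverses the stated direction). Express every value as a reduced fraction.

Apply edit: d2 := 19/3
  d4 = d1*2 = 20
  d5 = d4/2 = 10
  d6 = d2/5 = 19/15
  d7 = d6/4 = 19/60
  d8 = d7 + d5/4 = 169/60
Walk from origin (0, 0):
  seg 1: right by d7 = 19/60 → (19/60, 0)
  seg 2: right by d2 = 19/3 → (133/20, 0)
  seg 3: up by d4 = 20 → (133/20, 20)
  seg 4: right by d4 = 20 → (533/20, 20)
  seg 5: right by d7 = 19/60 → (809/30, 20)
  seg 6: down by d6 = 19/15 → (809/30, 281/15)
  seg 7: left by d1 = 10 → (509/30, 281/15)
  seg 8: right by d2 = 19/3 → (233/10, 281/15)
  seg 9: up by d6 = 19/15 → (233/10, 20)
  seg 10: up by d4 = 20 → (233/10, 40)

d4 = 20
d5 = 10
d6 = 19/15
d7 = 19/60
d8 = 169/60
endpoint = (233/10, 40)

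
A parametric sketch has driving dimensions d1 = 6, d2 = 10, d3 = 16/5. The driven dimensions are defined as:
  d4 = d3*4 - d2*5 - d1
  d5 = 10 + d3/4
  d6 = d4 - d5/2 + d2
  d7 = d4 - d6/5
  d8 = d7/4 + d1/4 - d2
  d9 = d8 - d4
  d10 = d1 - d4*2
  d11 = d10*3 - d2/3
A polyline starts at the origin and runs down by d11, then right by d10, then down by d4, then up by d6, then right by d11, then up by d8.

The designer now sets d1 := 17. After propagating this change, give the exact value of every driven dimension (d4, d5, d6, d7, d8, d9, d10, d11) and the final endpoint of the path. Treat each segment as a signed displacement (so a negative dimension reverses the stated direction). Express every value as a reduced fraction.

Apply edit: d1 := 17
  d4 = d3*4 - d2*5 - d1 = -271/5
  d5 = 10 + d3/4 = 54/5
  d6 = d4 - d5/2 + d2 = -248/5
  d7 = d4 - d6/5 = -1107/25
  d8 = d7/4 + d1/4 - d2 = -841/50
  d9 = d8 - d4 = 1869/50
  d10 = d1 - d4*2 = 627/5
  d11 = d10*3 - d2/3 = 5593/15
Walk from origin (0, 0):
  seg 1: down by d11 = 5593/15 → (0, -5593/15)
  seg 2: right by d10 = 627/5 → (627/5, -5593/15)
  seg 3: down by d4 = -271/5 → (627/5, -956/3)
  seg 4: up by d6 = -248/5 → (627/5, -5524/15)
  seg 5: right by d11 = 5593/15 → (7474/15, -5524/15)
  seg 6: up by d8 = -841/50 → (7474/15, -57763/150)

d4 = -271/5
d5 = 54/5
d6 = -248/5
d7 = -1107/25
d8 = -841/50
d9 = 1869/50
d10 = 627/5
d11 = 5593/15
endpoint = (7474/15, -57763/150)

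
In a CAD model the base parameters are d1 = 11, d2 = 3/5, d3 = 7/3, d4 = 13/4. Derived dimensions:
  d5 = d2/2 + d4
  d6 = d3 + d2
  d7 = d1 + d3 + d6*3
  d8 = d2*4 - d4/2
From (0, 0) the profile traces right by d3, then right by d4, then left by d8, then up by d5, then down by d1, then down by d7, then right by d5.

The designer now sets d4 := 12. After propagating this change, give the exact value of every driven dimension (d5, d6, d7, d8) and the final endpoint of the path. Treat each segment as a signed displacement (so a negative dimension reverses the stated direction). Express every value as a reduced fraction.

d5 = 123/10
d6 = 44/15
d7 = 332/15
d8 = -18/5
endpoint = (907/30, -125/6)

Apply edit: d4 := 12
  d5 = d2/2 + d4 = 123/10
  d6 = d3 + d2 = 44/15
  d7 = d1 + d3 + d6*3 = 332/15
  d8 = d2*4 - d4/2 = -18/5
Walk from origin (0, 0):
  seg 1: right by d3 = 7/3 → (7/3, 0)
  seg 2: right by d4 = 12 → (43/3, 0)
  seg 3: left by d8 = -18/5 → (269/15, 0)
  seg 4: up by d5 = 123/10 → (269/15, 123/10)
  seg 5: down by d1 = 11 → (269/15, 13/10)
  seg 6: down by d7 = 332/15 → (269/15, -125/6)
  seg 7: right by d5 = 123/10 → (907/30, -125/6)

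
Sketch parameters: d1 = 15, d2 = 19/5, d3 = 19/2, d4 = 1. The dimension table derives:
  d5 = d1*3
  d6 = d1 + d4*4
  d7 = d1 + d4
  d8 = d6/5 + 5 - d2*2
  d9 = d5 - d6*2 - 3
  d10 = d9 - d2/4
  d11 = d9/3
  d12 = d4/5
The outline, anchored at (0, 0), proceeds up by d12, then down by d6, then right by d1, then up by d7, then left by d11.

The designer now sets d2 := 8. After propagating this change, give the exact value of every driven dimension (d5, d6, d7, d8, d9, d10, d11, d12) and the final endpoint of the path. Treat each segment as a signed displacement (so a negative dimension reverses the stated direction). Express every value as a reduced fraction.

Apply edit: d2 := 8
  d5 = d1*3 = 45
  d6 = d1 + d4*4 = 19
  d7 = d1 + d4 = 16
  d8 = d6/5 + 5 - d2*2 = -36/5
  d9 = d5 - d6*2 - 3 = 4
  d10 = d9 - d2/4 = 2
  d11 = d9/3 = 4/3
  d12 = d4/5 = 1/5
Walk from origin (0, 0):
  seg 1: up by d12 = 1/5 → (0, 1/5)
  seg 2: down by d6 = 19 → (0, -94/5)
  seg 3: right by d1 = 15 → (15, -94/5)
  seg 4: up by d7 = 16 → (15, -14/5)
  seg 5: left by d11 = 4/3 → (41/3, -14/5)

d5 = 45
d6 = 19
d7 = 16
d8 = -36/5
d9 = 4
d10 = 2
d11 = 4/3
d12 = 1/5
endpoint = (41/3, -14/5)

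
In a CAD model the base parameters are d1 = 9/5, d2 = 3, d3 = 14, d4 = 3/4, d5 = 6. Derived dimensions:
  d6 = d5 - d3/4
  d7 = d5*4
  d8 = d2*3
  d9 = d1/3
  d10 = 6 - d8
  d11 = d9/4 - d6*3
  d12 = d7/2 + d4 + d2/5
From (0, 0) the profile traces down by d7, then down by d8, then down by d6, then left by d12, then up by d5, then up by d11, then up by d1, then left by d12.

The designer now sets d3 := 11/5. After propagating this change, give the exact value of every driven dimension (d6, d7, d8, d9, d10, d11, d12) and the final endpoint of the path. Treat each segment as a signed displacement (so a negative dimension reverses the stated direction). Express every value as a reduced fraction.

Apply edit: d3 := 11/5
  d6 = d5 - d3/4 = 109/20
  d7 = d5*4 = 24
  d8 = d2*3 = 9
  d9 = d1/3 = 3/5
  d10 = 6 - d8 = -3
  d11 = d9/4 - d6*3 = -81/5
  d12 = d7/2 + d4 + d2/5 = 267/20
Walk from origin (0, 0):
  seg 1: down by d7 = 24 → (0, -24)
  seg 2: down by d8 = 9 → (0, -33)
  seg 3: down by d6 = 109/20 → (0, -769/20)
  seg 4: left by d12 = 267/20 → (-267/20, -769/20)
  seg 5: up by d5 = 6 → (-267/20, -649/20)
  seg 6: up by d11 = -81/5 → (-267/20, -973/20)
  seg 7: up by d1 = 9/5 → (-267/20, -937/20)
  seg 8: left by d12 = 267/20 → (-267/10, -937/20)

d6 = 109/20
d7 = 24
d8 = 9
d9 = 3/5
d10 = -3
d11 = -81/5
d12 = 267/20
endpoint = (-267/10, -937/20)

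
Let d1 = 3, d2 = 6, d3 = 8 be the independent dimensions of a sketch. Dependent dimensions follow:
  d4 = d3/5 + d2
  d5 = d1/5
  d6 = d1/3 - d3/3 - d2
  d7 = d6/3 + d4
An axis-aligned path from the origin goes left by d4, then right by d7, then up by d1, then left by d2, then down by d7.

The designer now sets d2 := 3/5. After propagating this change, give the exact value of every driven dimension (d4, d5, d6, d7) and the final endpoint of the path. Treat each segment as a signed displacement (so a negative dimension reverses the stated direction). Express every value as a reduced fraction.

d4 = 11/5
d5 = 3/5
d6 = -34/15
d7 = 13/9
endpoint = (-61/45, 14/9)

Apply edit: d2 := 3/5
  d4 = d3/5 + d2 = 11/5
  d5 = d1/5 = 3/5
  d6 = d1/3 - d3/3 - d2 = -34/15
  d7 = d6/3 + d4 = 13/9
Walk from origin (0, 0):
  seg 1: left by d4 = 11/5 → (-11/5, 0)
  seg 2: right by d7 = 13/9 → (-34/45, 0)
  seg 3: up by d1 = 3 → (-34/45, 3)
  seg 4: left by d2 = 3/5 → (-61/45, 3)
  seg 5: down by d7 = 13/9 → (-61/45, 14/9)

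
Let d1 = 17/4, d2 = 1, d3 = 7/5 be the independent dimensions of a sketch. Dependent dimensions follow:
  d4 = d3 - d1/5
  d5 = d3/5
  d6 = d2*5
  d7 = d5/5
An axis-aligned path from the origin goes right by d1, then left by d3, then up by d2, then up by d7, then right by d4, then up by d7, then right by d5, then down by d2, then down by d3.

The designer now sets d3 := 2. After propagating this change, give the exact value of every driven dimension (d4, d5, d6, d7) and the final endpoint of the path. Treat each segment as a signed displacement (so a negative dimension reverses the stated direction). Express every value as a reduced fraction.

Apply edit: d3 := 2
  d4 = d3 - d1/5 = 23/20
  d5 = d3/5 = 2/5
  d6 = d2*5 = 5
  d7 = d5/5 = 2/25
Walk from origin (0, 0):
  seg 1: right by d1 = 17/4 → (17/4, 0)
  seg 2: left by d3 = 2 → (9/4, 0)
  seg 3: up by d2 = 1 → (9/4, 1)
  seg 4: up by d7 = 2/25 → (9/4, 27/25)
  seg 5: right by d4 = 23/20 → (17/5, 27/25)
  seg 6: up by d7 = 2/25 → (17/5, 29/25)
  seg 7: right by d5 = 2/5 → (19/5, 29/25)
  seg 8: down by d2 = 1 → (19/5, 4/25)
  seg 9: down by d3 = 2 → (19/5, -46/25)

d4 = 23/20
d5 = 2/5
d6 = 5
d7 = 2/25
endpoint = (19/5, -46/25)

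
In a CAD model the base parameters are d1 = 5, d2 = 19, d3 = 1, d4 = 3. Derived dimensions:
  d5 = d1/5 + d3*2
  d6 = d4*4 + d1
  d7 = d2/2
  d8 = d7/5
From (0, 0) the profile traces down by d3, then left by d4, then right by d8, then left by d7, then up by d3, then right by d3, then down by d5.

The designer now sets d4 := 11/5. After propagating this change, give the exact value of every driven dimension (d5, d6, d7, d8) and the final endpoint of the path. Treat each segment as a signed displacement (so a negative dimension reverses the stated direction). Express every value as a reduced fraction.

Apply edit: d4 := 11/5
  d5 = d1/5 + d3*2 = 3
  d6 = d4*4 + d1 = 69/5
  d7 = d2/2 = 19/2
  d8 = d7/5 = 19/10
Walk from origin (0, 0):
  seg 1: down by d3 = 1 → (0, -1)
  seg 2: left by d4 = 11/5 → (-11/5, -1)
  seg 3: right by d8 = 19/10 → (-3/10, -1)
  seg 4: left by d7 = 19/2 → (-49/5, -1)
  seg 5: up by d3 = 1 → (-49/5, 0)
  seg 6: right by d3 = 1 → (-44/5, 0)
  seg 7: down by d5 = 3 → (-44/5, -3)

d5 = 3
d6 = 69/5
d7 = 19/2
d8 = 19/10
endpoint = (-44/5, -3)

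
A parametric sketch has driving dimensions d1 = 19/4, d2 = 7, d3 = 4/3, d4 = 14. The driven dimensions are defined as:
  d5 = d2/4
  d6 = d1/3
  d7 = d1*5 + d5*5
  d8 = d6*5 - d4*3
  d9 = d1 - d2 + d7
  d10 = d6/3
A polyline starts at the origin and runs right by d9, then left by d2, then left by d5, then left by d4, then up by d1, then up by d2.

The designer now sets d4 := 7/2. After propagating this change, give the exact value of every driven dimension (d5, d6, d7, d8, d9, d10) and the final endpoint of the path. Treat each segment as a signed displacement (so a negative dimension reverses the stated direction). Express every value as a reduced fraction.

Apply edit: d4 := 7/2
  d5 = d2/4 = 7/4
  d6 = d1/3 = 19/12
  d7 = d1*5 + d5*5 = 65/2
  d8 = d6*5 - d4*3 = -31/12
  d9 = d1 - d2 + d7 = 121/4
  d10 = d6/3 = 19/36
Walk from origin (0, 0):
  seg 1: right by d9 = 121/4 → (121/4, 0)
  seg 2: left by d2 = 7 → (93/4, 0)
  seg 3: left by d5 = 7/4 → (43/2, 0)
  seg 4: left by d4 = 7/2 → (18, 0)
  seg 5: up by d1 = 19/4 → (18, 19/4)
  seg 6: up by d2 = 7 → (18, 47/4)

d5 = 7/4
d6 = 19/12
d7 = 65/2
d8 = -31/12
d9 = 121/4
d10 = 19/36
endpoint = (18, 47/4)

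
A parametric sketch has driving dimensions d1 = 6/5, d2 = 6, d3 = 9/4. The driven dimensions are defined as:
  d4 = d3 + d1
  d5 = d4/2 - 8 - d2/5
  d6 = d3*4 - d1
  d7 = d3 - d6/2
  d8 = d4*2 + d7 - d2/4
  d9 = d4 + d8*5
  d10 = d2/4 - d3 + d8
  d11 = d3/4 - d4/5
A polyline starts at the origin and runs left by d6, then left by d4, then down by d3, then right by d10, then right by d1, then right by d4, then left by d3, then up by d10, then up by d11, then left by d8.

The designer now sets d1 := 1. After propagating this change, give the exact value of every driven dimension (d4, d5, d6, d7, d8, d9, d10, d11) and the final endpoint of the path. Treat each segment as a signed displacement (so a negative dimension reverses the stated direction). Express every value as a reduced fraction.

d4 = 13/4
d5 = -303/40
d6 = 8
d7 = -7/4
d8 = 13/4
d9 = 39/2
d10 = 5/2
d11 = -7/80
endpoint = (-10, 13/80)

Apply edit: d1 := 1
  d4 = d3 + d1 = 13/4
  d5 = d4/2 - 8 - d2/5 = -303/40
  d6 = d3*4 - d1 = 8
  d7 = d3 - d6/2 = -7/4
  d8 = d4*2 + d7 - d2/4 = 13/4
  d9 = d4 + d8*5 = 39/2
  d10 = d2/4 - d3 + d8 = 5/2
  d11 = d3/4 - d4/5 = -7/80
Walk from origin (0, 0):
  seg 1: left by d6 = 8 → (-8, 0)
  seg 2: left by d4 = 13/4 → (-45/4, 0)
  seg 3: down by d3 = 9/4 → (-45/4, -9/4)
  seg 4: right by d10 = 5/2 → (-35/4, -9/4)
  seg 5: right by d1 = 1 → (-31/4, -9/4)
  seg 6: right by d4 = 13/4 → (-9/2, -9/4)
  seg 7: left by d3 = 9/4 → (-27/4, -9/4)
  seg 8: up by d10 = 5/2 → (-27/4, 1/4)
  seg 9: up by d11 = -7/80 → (-27/4, 13/80)
  seg 10: left by d8 = 13/4 → (-10, 13/80)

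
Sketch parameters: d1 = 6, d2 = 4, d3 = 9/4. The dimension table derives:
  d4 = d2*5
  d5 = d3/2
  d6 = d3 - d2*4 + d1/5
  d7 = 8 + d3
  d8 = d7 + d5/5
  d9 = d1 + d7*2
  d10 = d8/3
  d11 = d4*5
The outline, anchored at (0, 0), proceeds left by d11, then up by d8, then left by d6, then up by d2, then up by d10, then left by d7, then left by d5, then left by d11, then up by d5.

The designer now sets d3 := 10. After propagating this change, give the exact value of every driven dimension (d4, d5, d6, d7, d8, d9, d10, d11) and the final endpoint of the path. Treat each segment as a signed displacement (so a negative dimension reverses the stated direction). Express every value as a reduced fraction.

d4 = 20
d5 = 5
d6 = -24/5
d7 = 18
d8 = 19
d9 = 42
d10 = 19/3
d11 = 100
endpoint = (-1091/5, 103/3)

Apply edit: d3 := 10
  d4 = d2*5 = 20
  d5 = d3/2 = 5
  d6 = d3 - d2*4 + d1/5 = -24/5
  d7 = 8 + d3 = 18
  d8 = d7 + d5/5 = 19
  d9 = d1 + d7*2 = 42
  d10 = d8/3 = 19/3
  d11 = d4*5 = 100
Walk from origin (0, 0):
  seg 1: left by d11 = 100 → (-100, 0)
  seg 2: up by d8 = 19 → (-100, 19)
  seg 3: left by d6 = -24/5 → (-476/5, 19)
  seg 4: up by d2 = 4 → (-476/5, 23)
  seg 5: up by d10 = 19/3 → (-476/5, 88/3)
  seg 6: left by d7 = 18 → (-566/5, 88/3)
  seg 7: left by d5 = 5 → (-591/5, 88/3)
  seg 8: left by d11 = 100 → (-1091/5, 88/3)
  seg 9: up by d5 = 5 → (-1091/5, 103/3)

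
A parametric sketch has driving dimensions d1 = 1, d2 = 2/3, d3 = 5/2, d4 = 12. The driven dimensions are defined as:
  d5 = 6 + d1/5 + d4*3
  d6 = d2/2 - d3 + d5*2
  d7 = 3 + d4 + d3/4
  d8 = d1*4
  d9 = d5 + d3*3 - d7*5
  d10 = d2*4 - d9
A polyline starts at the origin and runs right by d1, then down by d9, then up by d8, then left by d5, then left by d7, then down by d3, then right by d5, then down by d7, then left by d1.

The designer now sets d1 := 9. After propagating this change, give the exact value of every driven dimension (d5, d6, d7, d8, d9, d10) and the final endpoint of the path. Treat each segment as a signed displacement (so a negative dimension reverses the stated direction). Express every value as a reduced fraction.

d5 = 219/5
d6 = 2563/30
d7 = 125/8
d8 = 36
d9 = -1073/40
d10 = 3539/120
endpoint = (-125/8, 447/10)

Apply edit: d1 := 9
  d5 = 6 + d1/5 + d4*3 = 219/5
  d6 = d2/2 - d3 + d5*2 = 2563/30
  d7 = 3 + d4 + d3/4 = 125/8
  d8 = d1*4 = 36
  d9 = d5 + d3*3 - d7*5 = -1073/40
  d10 = d2*4 - d9 = 3539/120
Walk from origin (0, 0):
  seg 1: right by d1 = 9 → (9, 0)
  seg 2: down by d9 = -1073/40 → (9, 1073/40)
  seg 3: up by d8 = 36 → (9, 2513/40)
  seg 4: left by d5 = 219/5 → (-174/5, 2513/40)
  seg 5: left by d7 = 125/8 → (-2017/40, 2513/40)
  seg 6: down by d3 = 5/2 → (-2017/40, 2413/40)
  seg 7: right by d5 = 219/5 → (-53/8, 2413/40)
  seg 8: down by d7 = 125/8 → (-53/8, 447/10)
  seg 9: left by d1 = 9 → (-125/8, 447/10)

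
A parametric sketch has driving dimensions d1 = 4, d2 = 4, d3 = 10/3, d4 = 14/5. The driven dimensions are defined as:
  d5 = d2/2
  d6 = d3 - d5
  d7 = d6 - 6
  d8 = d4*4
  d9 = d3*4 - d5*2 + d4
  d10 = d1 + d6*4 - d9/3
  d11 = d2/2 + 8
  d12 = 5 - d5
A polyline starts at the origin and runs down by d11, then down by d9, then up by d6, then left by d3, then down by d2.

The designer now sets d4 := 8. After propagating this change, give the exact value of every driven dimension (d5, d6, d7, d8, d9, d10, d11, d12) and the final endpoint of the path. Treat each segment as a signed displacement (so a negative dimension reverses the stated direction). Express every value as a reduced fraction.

d5 = 2
d6 = 4/3
d7 = -14/3
d8 = 32
d9 = 52/3
d10 = 32/9
d11 = 10
d12 = 3
endpoint = (-10/3, -30)

Apply edit: d4 := 8
  d5 = d2/2 = 2
  d6 = d3 - d5 = 4/3
  d7 = d6 - 6 = -14/3
  d8 = d4*4 = 32
  d9 = d3*4 - d5*2 + d4 = 52/3
  d10 = d1 + d6*4 - d9/3 = 32/9
  d11 = d2/2 + 8 = 10
  d12 = 5 - d5 = 3
Walk from origin (0, 0):
  seg 1: down by d11 = 10 → (0, -10)
  seg 2: down by d9 = 52/3 → (0, -82/3)
  seg 3: up by d6 = 4/3 → (0, -26)
  seg 4: left by d3 = 10/3 → (-10/3, -26)
  seg 5: down by d2 = 4 → (-10/3, -30)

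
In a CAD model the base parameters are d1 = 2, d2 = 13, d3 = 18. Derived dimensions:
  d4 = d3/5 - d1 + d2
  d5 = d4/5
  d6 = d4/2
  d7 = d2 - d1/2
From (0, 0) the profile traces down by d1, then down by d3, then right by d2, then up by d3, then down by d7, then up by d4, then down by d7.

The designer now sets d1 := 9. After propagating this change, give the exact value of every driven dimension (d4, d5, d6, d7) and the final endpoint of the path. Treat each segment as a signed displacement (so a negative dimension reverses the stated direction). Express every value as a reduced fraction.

d4 = 38/5
d5 = 38/25
d6 = 19/5
d7 = 17/2
endpoint = (13, -92/5)

Apply edit: d1 := 9
  d4 = d3/5 - d1 + d2 = 38/5
  d5 = d4/5 = 38/25
  d6 = d4/2 = 19/5
  d7 = d2 - d1/2 = 17/2
Walk from origin (0, 0):
  seg 1: down by d1 = 9 → (0, -9)
  seg 2: down by d3 = 18 → (0, -27)
  seg 3: right by d2 = 13 → (13, -27)
  seg 4: up by d3 = 18 → (13, -9)
  seg 5: down by d7 = 17/2 → (13, -35/2)
  seg 6: up by d4 = 38/5 → (13, -99/10)
  seg 7: down by d7 = 17/2 → (13, -92/5)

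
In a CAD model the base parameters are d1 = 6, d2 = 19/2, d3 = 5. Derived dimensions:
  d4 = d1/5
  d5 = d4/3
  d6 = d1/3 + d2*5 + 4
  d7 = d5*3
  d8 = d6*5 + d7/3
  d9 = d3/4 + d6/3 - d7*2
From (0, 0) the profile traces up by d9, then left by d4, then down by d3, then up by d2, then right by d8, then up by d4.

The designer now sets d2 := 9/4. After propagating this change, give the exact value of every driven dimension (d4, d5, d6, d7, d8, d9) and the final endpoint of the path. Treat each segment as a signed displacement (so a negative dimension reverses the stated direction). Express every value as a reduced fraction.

Apply edit: d2 := 9/4
  d4 = d1/5 = 6/5
  d5 = d4/3 = 2/5
  d6 = d1/3 + d2*5 + 4 = 69/4
  d7 = d5*3 = 6/5
  d8 = d6*5 + d7/3 = 1733/20
  d9 = d3/4 + d6/3 - d7*2 = 23/5
Walk from origin (0, 0):
  seg 1: up by d9 = 23/5 → (0, 23/5)
  seg 2: left by d4 = 6/5 → (-6/5, 23/5)
  seg 3: down by d3 = 5 → (-6/5, -2/5)
  seg 4: up by d2 = 9/4 → (-6/5, 37/20)
  seg 5: right by d8 = 1733/20 → (1709/20, 37/20)
  seg 6: up by d4 = 6/5 → (1709/20, 61/20)

d4 = 6/5
d5 = 2/5
d6 = 69/4
d7 = 6/5
d8 = 1733/20
d9 = 23/5
endpoint = (1709/20, 61/20)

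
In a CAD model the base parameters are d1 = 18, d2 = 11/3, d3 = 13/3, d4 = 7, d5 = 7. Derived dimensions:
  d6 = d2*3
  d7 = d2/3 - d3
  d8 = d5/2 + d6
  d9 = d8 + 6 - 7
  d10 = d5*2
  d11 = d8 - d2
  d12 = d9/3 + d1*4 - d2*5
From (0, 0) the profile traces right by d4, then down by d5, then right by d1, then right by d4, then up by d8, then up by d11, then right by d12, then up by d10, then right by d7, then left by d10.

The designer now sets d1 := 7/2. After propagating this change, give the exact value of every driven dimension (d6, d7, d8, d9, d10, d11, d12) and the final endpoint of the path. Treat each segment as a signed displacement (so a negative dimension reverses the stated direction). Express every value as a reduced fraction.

Apply edit: d1 := 7/2
  d6 = d2*3 = 11
  d7 = d2/3 - d3 = -28/9
  d8 = d5/2 + d6 = 29/2
  d9 = d8 + 6 - 7 = 27/2
  d10 = d5*2 = 14
  d11 = d8 - d2 = 65/6
  d12 = d9/3 + d1*4 - d2*5 = 1/6
Walk from origin (0, 0):
  seg 1: right by d4 = 7 → (7, 0)
  seg 2: down by d5 = 7 → (7, -7)
  seg 3: right by d1 = 7/2 → (21/2, -7)
  seg 4: right by d4 = 7 → (35/2, -7)
  seg 5: up by d8 = 29/2 → (35/2, 15/2)
  seg 6: up by d11 = 65/6 → (35/2, 55/3)
  seg 7: right by d12 = 1/6 → (53/3, 55/3)
  seg 8: up by d10 = 14 → (53/3, 97/3)
  seg 9: right by d7 = -28/9 → (131/9, 97/3)
  seg 10: left by d10 = 14 → (5/9, 97/3)

d6 = 11
d7 = -28/9
d8 = 29/2
d9 = 27/2
d10 = 14
d11 = 65/6
d12 = 1/6
endpoint = (5/9, 97/3)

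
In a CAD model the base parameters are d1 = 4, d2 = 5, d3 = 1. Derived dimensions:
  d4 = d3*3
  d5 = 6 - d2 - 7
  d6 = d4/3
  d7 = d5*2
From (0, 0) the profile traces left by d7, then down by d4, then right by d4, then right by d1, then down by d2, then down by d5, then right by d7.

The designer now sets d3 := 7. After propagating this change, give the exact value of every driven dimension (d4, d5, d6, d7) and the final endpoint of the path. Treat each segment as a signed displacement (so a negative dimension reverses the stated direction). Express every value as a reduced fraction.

Apply edit: d3 := 7
  d4 = d3*3 = 21
  d5 = 6 - d2 - 7 = -6
  d6 = d4/3 = 7
  d7 = d5*2 = -12
Walk from origin (0, 0):
  seg 1: left by d7 = -12 → (12, 0)
  seg 2: down by d4 = 21 → (12, -21)
  seg 3: right by d4 = 21 → (33, -21)
  seg 4: right by d1 = 4 → (37, -21)
  seg 5: down by d2 = 5 → (37, -26)
  seg 6: down by d5 = -6 → (37, -20)
  seg 7: right by d7 = -12 → (25, -20)

d4 = 21
d5 = -6
d6 = 7
d7 = -12
endpoint = (25, -20)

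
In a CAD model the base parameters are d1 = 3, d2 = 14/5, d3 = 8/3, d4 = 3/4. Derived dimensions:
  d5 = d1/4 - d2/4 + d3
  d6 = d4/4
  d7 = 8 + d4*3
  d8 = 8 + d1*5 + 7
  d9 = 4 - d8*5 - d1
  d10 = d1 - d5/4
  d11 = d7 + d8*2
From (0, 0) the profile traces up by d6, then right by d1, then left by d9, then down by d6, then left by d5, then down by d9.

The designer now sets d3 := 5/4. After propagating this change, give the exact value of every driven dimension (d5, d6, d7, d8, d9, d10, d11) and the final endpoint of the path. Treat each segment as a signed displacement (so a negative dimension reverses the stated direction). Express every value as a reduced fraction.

Apply edit: d3 := 5/4
  d5 = d1/4 - d2/4 + d3 = 13/10
  d6 = d4/4 = 3/16
  d7 = 8 + d4*3 = 41/4
  d8 = 8 + d1*5 + 7 = 30
  d9 = 4 - d8*5 - d1 = -149
  d10 = d1 - d5/4 = 107/40
  d11 = d7 + d8*2 = 281/4
Walk from origin (0, 0):
  seg 1: up by d6 = 3/16 → (0, 3/16)
  seg 2: right by d1 = 3 → (3, 3/16)
  seg 3: left by d9 = -149 → (152, 3/16)
  seg 4: down by d6 = 3/16 → (152, 0)
  seg 5: left by d5 = 13/10 → (1507/10, 0)
  seg 6: down by d9 = -149 → (1507/10, 149)

d5 = 13/10
d6 = 3/16
d7 = 41/4
d8 = 30
d9 = -149
d10 = 107/40
d11 = 281/4
endpoint = (1507/10, 149)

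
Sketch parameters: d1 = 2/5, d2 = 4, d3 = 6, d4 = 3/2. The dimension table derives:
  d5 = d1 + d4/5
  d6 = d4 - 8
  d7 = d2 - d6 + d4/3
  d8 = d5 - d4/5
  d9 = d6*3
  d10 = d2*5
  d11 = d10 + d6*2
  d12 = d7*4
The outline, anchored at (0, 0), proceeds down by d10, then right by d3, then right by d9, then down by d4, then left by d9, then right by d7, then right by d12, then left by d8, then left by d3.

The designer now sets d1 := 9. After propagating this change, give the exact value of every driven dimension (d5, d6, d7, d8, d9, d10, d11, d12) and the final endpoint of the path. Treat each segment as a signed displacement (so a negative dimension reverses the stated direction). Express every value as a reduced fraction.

d5 = 93/10
d6 = -13/2
d7 = 11
d8 = 9
d9 = -39/2
d10 = 20
d11 = 7
d12 = 44
endpoint = (46, -43/2)

Apply edit: d1 := 9
  d5 = d1 + d4/5 = 93/10
  d6 = d4 - 8 = -13/2
  d7 = d2 - d6 + d4/3 = 11
  d8 = d5 - d4/5 = 9
  d9 = d6*3 = -39/2
  d10 = d2*5 = 20
  d11 = d10 + d6*2 = 7
  d12 = d7*4 = 44
Walk from origin (0, 0):
  seg 1: down by d10 = 20 → (0, -20)
  seg 2: right by d3 = 6 → (6, -20)
  seg 3: right by d9 = -39/2 → (-27/2, -20)
  seg 4: down by d4 = 3/2 → (-27/2, -43/2)
  seg 5: left by d9 = -39/2 → (6, -43/2)
  seg 6: right by d7 = 11 → (17, -43/2)
  seg 7: right by d12 = 44 → (61, -43/2)
  seg 8: left by d8 = 9 → (52, -43/2)
  seg 9: left by d3 = 6 → (46, -43/2)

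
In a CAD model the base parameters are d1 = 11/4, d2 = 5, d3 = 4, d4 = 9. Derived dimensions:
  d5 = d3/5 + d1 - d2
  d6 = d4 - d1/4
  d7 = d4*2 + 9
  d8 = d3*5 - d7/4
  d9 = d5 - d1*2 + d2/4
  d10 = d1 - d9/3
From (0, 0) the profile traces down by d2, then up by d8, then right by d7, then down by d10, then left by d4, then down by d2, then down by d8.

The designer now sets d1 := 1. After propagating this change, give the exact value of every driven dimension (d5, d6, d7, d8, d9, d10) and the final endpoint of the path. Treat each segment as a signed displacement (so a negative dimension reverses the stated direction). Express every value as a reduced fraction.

Apply edit: d1 := 1
  d5 = d3/5 + d1 - d2 = -16/5
  d6 = d4 - d1/4 = 35/4
  d7 = d4*2 + 9 = 27
  d8 = d3*5 - d7/4 = 53/4
  d9 = d5 - d1*2 + d2/4 = -79/20
  d10 = d1 - d9/3 = 139/60
Walk from origin (0, 0):
  seg 1: down by d2 = 5 → (0, -5)
  seg 2: up by d8 = 53/4 → (0, 33/4)
  seg 3: right by d7 = 27 → (27, 33/4)
  seg 4: down by d10 = 139/60 → (27, 89/15)
  seg 5: left by d4 = 9 → (18, 89/15)
  seg 6: down by d2 = 5 → (18, 14/15)
  seg 7: down by d8 = 53/4 → (18, -739/60)

d5 = -16/5
d6 = 35/4
d7 = 27
d8 = 53/4
d9 = -79/20
d10 = 139/60
endpoint = (18, -739/60)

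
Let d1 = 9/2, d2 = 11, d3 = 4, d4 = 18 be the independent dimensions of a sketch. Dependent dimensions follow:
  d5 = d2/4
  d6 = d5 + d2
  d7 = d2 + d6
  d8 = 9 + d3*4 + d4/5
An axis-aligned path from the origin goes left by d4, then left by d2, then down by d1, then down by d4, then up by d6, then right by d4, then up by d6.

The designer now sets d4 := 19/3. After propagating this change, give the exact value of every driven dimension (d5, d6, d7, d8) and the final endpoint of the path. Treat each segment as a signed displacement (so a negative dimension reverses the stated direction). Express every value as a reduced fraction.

d5 = 11/4
d6 = 55/4
d7 = 99/4
d8 = 394/15
endpoint = (-11, 50/3)

Apply edit: d4 := 19/3
  d5 = d2/4 = 11/4
  d6 = d5 + d2 = 55/4
  d7 = d2 + d6 = 99/4
  d8 = 9 + d3*4 + d4/5 = 394/15
Walk from origin (0, 0):
  seg 1: left by d4 = 19/3 → (-19/3, 0)
  seg 2: left by d2 = 11 → (-52/3, 0)
  seg 3: down by d1 = 9/2 → (-52/3, -9/2)
  seg 4: down by d4 = 19/3 → (-52/3, -65/6)
  seg 5: up by d6 = 55/4 → (-52/3, 35/12)
  seg 6: right by d4 = 19/3 → (-11, 35/12)
  seg 7: up by d6 = 55/4 → (-11, 50/3)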